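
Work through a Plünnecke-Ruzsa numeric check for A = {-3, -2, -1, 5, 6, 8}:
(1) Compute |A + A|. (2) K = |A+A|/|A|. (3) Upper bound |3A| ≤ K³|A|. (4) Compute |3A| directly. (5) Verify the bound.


|A| = 6.
Step 1: Compute A + A by enumerating all 36 pairs.
A + A = {-6, -5, -4, -3, -2, 2, 3, 4, 5, 6, 7, 10, 11, 12, 13, 14, 16}, so |A + A| = 17.
Step 2: Doubling constant K = |A + A|/|A| = 17/6 = 17/6 ≈ 2.8333.
Step 3: Plünnecke-Ruzsa gives |3A| ≤ K³·|A| = (2.8333)³ · 6 ≈ 136.4722.
Step 4: Compute 3A = A + A + A directly by enumerating all triples (a,b,c) ∈ A³; |3A| = 32.
Step 5: Check 32 ≤ 136.4722? Yes ✓.

K = 17/6, Plünnecke-Ruzsa bound K³|A| ≈ 136.4722, |3A| = 32, inequality holds.


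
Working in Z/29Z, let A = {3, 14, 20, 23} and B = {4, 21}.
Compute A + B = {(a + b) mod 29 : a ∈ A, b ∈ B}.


Work in Z/29Z: reduce every sum a + b modulo 29.
Enumerate all 8 pairs:
a = 3: 3+4=7, 3+21=24
a = 14: 14+4=18, 14+21=6
a = 20: 20+4=24, 20+21=12
a = 23: 23+4=27, 23+21=15
Distinct residues collected: {6, 7, 12, 15, 18, 24, 27}
|A + B| = 7 (out of 29 total residues).

A + B = {6, 7, 12, 15, 18, 24, 27}


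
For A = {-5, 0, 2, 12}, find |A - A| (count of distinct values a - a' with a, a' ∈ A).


A - A = {a - a' : a, a' ∈ A}; |A| = 4.
Bounds: 2|A|-1 ≤ |A - A| ≤ |A|² - |A| + 1, i.e. 7 ≤ |A - A| ≤ 13.
Note: 0 ∈ A - A always (from a - a). The set is symmetric: if d ∈ A - A then -d ∈ A - A.
Enumerate nonzero differences d = a - a' with a > a' (then include -d):
Positive differences: {2, 5, 7, 10, 12, 17}
Full difference set: {0} ∪ (positive diffs) ∪ (negative diffs).
|A - A| = 1 + 2·6 = 13 (matches direct enumeration: 13).

|A - A| = 13


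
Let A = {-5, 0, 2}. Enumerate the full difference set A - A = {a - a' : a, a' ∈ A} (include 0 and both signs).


A - A = {a - a' : a, a' ∈ A}.
Compute a - a' for each ordered pair (a, a'):
a = -5: -5--5=0, -5-0=-5, -5-2=-7
a = 0: 0--5=5, 0-0=0, 0-2=-2
a = 2: 2--5=7, 2-0=2, 2-2=0
Collecting distinct values (and noting 0 appears from a-a):
A - A = {-7, -5, -2, 0, 2, 5, 7}
|A - A| = 7

A - A = {-7, -5, -2, 0, 2, 5, 7}


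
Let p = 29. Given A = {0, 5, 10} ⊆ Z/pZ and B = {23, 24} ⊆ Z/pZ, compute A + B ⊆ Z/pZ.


Work in Z/29Z: reduce every sum a + b modulo 29.
Enumerate all 6 pairs:
a = 0: 0+23=23, 0+24=24
a = 5: 5+23=28, 5+24=0
a = 10: 10+23=4, 10+24=5
Distinct residues collected: {0, 4, 5, 23, 24, 28}
|A + B| = 6 (out of 29 total residues).

A + B = {0, 4, 5, 23, 24, 28}


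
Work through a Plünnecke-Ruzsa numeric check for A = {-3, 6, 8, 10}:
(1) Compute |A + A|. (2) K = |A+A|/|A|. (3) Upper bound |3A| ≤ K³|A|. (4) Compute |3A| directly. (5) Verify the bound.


|A| = 4.
Step 1: Compute A + A by enumerating all 16 pairs.
A + A = {-6, 3, 5, 7, 12, 14, 16, 18, 20}, so |A + A| = 9.
Step 2: Doubling constant K = |A + A|/|A| = 9/4 = 9/4 ≈ 2.2500.
Step 3: Plünnecke-Ruzsa gives |3A| ≤ K³·|A| = (2.2500)³ · 4 ≈ 45.5625.
Step 4: Compute 3A = A + A + A directly by enumerating all triples (a,b,c) ∈ A³; |3A| = 16.
Step 5: Check 16 ≤ 45.5625? Yes ✓.

K = 9/4, Plünnecke-Ruzsa bound K³|A| ≈ 45.5625, |3A| = 16, inequality holds.


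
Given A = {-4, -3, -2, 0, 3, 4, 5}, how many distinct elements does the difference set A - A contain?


A - A = {a - a' : a, a' ∈ A}; |A| = 7.
Bounds: 2|A|-1 ≤ |A - A| ≤ |A|² - |A| + 1, i.e. 13 ≤ |A - A| ≤ 43.
Note: 0 ∈ A - A always (from a - a). The set is symmetric: if d ∈ A - A then -d ∈ A - A.
Enumerate nonzero differences d = a - a' with a > a' (then include -d):
Positive differences: {1, 2, 3, 4, 5, 6, 7, 8, 9}
Full difference set: {0} ∪ (positive diffs) ∪ (negative diffs).
|A - A| = 1 + 2·9 = 19 (matches direct enumeration: 19).

|A - A| = 19


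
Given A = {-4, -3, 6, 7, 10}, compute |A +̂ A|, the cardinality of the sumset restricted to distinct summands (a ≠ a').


Restricted sumset: A +̂ A = {a + a' : a ∈ A, a' ∈ A, a ≠ a'}.
Equivalently, take A + A and drop any sum 2a that is achievable ONLY as a + a for a ∈ A (i.e. sums representable only with equal summands).
Enumerate pairs (a, a') with a < a' (symmetric, so each unordered pair gives one sum; this covers all a ≠ a'):
  -4 + -3 = -7
  -4 + 6 = 2
  -4 + 7 = 3
  -4 + 10 = 6
  -3 + 6 = 3
  -3 + 7 = 4
  -3 + 10 = 7
  6 + 7 = 13
  6 + 10 = 16
  7 + 10 = 17
Collected distinct sums: {-7, 2, 3, 4, 6, 7, 13, 16, 17}
|A +̂ A| = 9
(Reference bound: |A +̂ A| ≥ 2|A| - 3 for |A| ≥ 2, with |A| = 5 giving ≥ 7.)

|A +̂ A| = 9


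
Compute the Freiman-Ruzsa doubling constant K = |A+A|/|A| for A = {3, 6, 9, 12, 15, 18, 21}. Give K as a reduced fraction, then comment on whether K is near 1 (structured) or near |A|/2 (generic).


|A| = 7.
Compute A + A by enumerating all 49 pairs.
A + A = {6, 9, 12, 15, 18, 21, 24, 27, 30, 33, 36, 39, 42}, so |A + A| = 13.
K = |A + A| / |A| = 13/7 (already in lowest terms) ≈ 1.8571.
Reference: AP of size 7 gives K = 13/7 ≈ 1.8571; a fully generic set of size 7 gives K ≈ 4.0000.

|A| = 7, |A + A| = 13, K = 13/7.


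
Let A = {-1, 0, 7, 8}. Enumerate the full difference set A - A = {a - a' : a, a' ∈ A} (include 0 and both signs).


A - A = {a - a' : a, a' ∈ A}.
Compute a - a' for each ordered pair (a, a'):
a = -1: -1--1=0, -1-0=-1, -1-7=-8, -1-8=-9
a = 0: 0--1=1, 0-0=0, 0-7=-7, 0-8=-8
a = 7: 7--1=8, 7-0=7, 7-7=0, 7-8=-1
a = 8: 8--1=9, 8-0=8, 8-7=1, 8-8=0
Collecting distinct values (and noting 0 appears from a-a):
A - A = {-9, -8, -7, -1, 0, 1, 7, 8, 9}
|A - A| = 9

A - A = {-9, -8, -7, -1, 0, 1, 7, 8, 9}


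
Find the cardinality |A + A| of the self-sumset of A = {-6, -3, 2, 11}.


A + A = {a + a' : a, a' ∈ A}; |A| = 4.
General bounds: 2|A| - 1 ≤ |A + A| ≤ |A|(|A|+1)/2, i.e. 7 ≤ |A + A| ≤ 10.
Lower bound 2|A|-1 is attained iff A is an arithmetic progression.
Enumerate sums a + a' for a ≤ a' (symmetric, so this suffices):
a = -6: -6+-6=-12, -6+-3=-9, -6+2=-4, -6+11=5
a = -3: -3+-3=-6, -3+2=-1, -3+11=8
a = 2: 2+2=4, 2+11=13
a = 11: 11+11=22
Distinct sums: {-12, -9, -6, -4, -1, 4, 5, 8, 13, 22}
|A + A| = 10

|A + A| = 10


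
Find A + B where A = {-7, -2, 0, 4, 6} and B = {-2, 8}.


A + B = {a + b : a ∈ A, b ∈ B}.
Enumerate all |A|·|B| = 5·2 = 10 pairs (a, b) and collect distinct sums.
a = -7: -7+-2=-9, -7+8=1
a = -2: -2+-2=-4, -2+8=6
a = 0: 0+-2=-2, 0+8=8
a = 4: 4+-2=2, 4+8=12
a = 6: 6+-2=4, 6+8=14
Collecting distinct sums: A + B = {-9, -4, -2, 1, 2, 4, 6, 8, 12, 14}
|A + B| = 10

A + B = {-9, -4, -2, 1, 2, 4, 6, 8, 12, 14}


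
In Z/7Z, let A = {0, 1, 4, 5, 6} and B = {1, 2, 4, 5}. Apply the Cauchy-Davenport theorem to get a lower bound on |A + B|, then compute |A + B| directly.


Cauchy-Davenport: |A + B| ≥ min(p, |A| + |B| - 1) for A, B nonempty in Z/pZ.
|A| = 5, |B| = 4, p = 7.
CD lower bound = min(7, 5 + 4 - 1) = min(7, 8) = 7.
Compute A + B mod 7 directly:
a = 0: 0+1=1, 0+2=2, 0+4=4, 0+5=5
a = 1: 1+1=2, 1+2=3, 1+4=5, 1+5=6
a = 4: 4+1=5, 4+2=6, 4+4=1, 4+5=2
a = 5: 5+1=6, 5+2=0, 5+4=2, 5+5=3
a = 6: 6+1=0, 6+2=1, 6+4=3, 6+5=4
A + B = {0, 1, 2, 3, 4, 5, 6}, so |A + B| = 7.
Verify: 7 ≥ 7? Yes ✓.

CD lower bound = 7, actual |A + B| = 7.


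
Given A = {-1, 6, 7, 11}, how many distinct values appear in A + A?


A + A = {a + a' : a, a' ∈ A}; |A| = 4.
General bounds: 2|A| - 1 ≤ |A + A| ≤ |A|(|A|+1)/2, i.e. 7 ≤ |A + A| ≤ 10.
Lower bound 2|A|-1 is attained iff A is an arithmetic progression.
Enumerate sums a + a' for a ≤ a' (symmetric, so this suffices):
a = -1: -1+-1=-2, -1+6=5, -1+7=6, -1+11=10
a = 6: 6+6=12, 6+7=13, 6+11=17
a = 7: 7+7=14, 7+11=18
a = 11: 11+11=22
Distinct sums: {-2, 5, 6, 10, 12, 13, 14, 17, 18, 22}
|A + A| = 10

|A + A| = 10


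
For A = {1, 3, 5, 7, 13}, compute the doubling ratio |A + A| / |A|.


|A| = 5.
Compute A + A by enumerating all 25 pairs.
A + A = {2, 4, 6, 8, 10, 12, 14, 16, 18, 20, 26}, so |A + A| = 11.
K = |A + A| / |A| = 11/5 (already in lowest terms) ≈ 2.2000.
Reference: AP of size 5 gives K = 9/5 ≈ 1.8000; a fully generic set of size 5 gives K ≈ 3.0000.

|A| = 5, |A + A| = 11, K = 11/5.


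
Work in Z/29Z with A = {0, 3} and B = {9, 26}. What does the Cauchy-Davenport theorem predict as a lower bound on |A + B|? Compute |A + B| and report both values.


Cauchy-Davenport: |A + B| ≥ min(p, |A| + |B| - 1) for A, B nonempty in Z/pZ.
|A| = 2, |B| = 2, p = 29.
CD lower bound = min(29, 2 + 2 - 1) = min(29, 3) = 3.
Compute A + B mod 29 directly:
a = 0: 0+9=9, 0+26=26
a = 3: 3+9=12, 3+26=0
A + B = {0, 9, 12, 26}, so |A + B| = 4.
Verify: 4 ≥ 3? Yes ✓.

CD lower bound = 3, actual |A + B| = 4.


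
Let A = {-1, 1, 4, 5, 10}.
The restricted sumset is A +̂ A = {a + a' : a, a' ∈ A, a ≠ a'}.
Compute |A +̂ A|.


Restricted sumset: A +̂ A = {a + a' : a ∈ A, a' ∈ A, a ≠ a'}.
Equivalently, take A + A and drop any sum 2a that is achievable ONLY as a + a for a ∈ A (i.e. sums representable only with equal summands).
Enumerate pairs (a, a') with a < a' (symmetric, so each unordered pair gives one sum; this covers all a ≠ a'):
  -1 + 1 = 0
  -1 + 4 = 3
  -1 + 5 = 4
  -1 + 10 = 9
  1 + 4 = 5
  1 + 5 = 6
  1 + 10 = 11
  4 + 5 = 9
  4 + 10 = 14
  5 + 10 = 15
Collected distinct sums: {0, 3, 4, 5, 6, 9, 11, 14, 15}
|A +̂ A| = 9
(Reference bound: |A +̂ A| ≥ 2|A| - 3 for |A| ≥ 2, with |A| = 5 giving ≥ 7.)

|A +̂ A| = 9


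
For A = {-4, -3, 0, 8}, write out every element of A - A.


A - A = {a - a' : a, a' ∈ A}.
Compute a - a' for each ordered pair (a, a'):
a = -4: -4--4=0, -4--3=-1, -4-0=-4, -4-8=-12
a = -3: -3--4=1, -3--3=0, -3-0=-3, -3-8=-11
a = 0: 0--4=4, 0--3=3, 0-0=0, 0-8=-8
a = 8: 8--4=12, 8--3=11, 8-0=8, 8-8=0
Collecting distinct values (and noting 0 appears from a-a):
A - A = {-12, -11, -8, -4, -3, -1, 0, 1, 3, 4, 8, 11, 12}
|A - A| = 13

A - A = {-12, -11, -8, -4, -3, -1, 0, 1, 3, 4, 8, 11, 12}


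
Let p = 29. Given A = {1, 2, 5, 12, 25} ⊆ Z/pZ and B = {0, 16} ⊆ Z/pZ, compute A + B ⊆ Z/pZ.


Work in Z/29Z: reduce every sum a + b modulo 29.
Enumerate all 10 pairs:
a = 1: 1+0=1, 1+16=17
a = 2: 2+0=2, 2+16=18
a = 5: 5+0=5, 5+16=21
a = 12: 12+0=12, 12+16=28
a = 25: 25+0=25, 25+16=12
Distinct residues collected: {1, 2, 5, 12, 17, 18, 21, 25, 28}
|A + B| = 9 (out of 29 total residues).

A + B = {1, 2, 5, 12, 17, 18, 21, 25, 28}


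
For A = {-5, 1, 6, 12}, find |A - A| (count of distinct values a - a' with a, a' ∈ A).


A - A = {a - a' : a, a' ∈ A}; |A| = 4.
Bounds: 2|A|-1 ≤ |A - A| ≤ |A|² - |A| + 1, i.e. 7 ≤ |A - A| ≤ 13.
Note: 0 ∈ A - A always (from a - a). The set is symmetric: if d ∈ A - A then -d ∈ A - A.
Enumerate nonzero differences d = a - a' with a > a' (then include -d):
Positive differences: {5, 6, 11, 17}
Full difference set: {0} ∪ (positive diffs) ∪ (negative diffs).
|A - A| = 1 + 2·4 = 9 (matches direct enumeration: 9).

|A - A| = 9


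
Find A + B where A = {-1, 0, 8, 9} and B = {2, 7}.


A + B = {a + b : a ∈ A, b ∈ B}.
Enumerate all |A|·|B| = 4·2 = 8 pairs (a, b) and collect distinct sums.
a = -1: -1+2=1, -1+7=6
a = 0: 0+2=2, 0+7=7
a = 8: 8+2=10, 8+7=15
a = 9: 9+2=11, 9+7=16
Collecting distinct sums: A + B = {1, 2, 6, 7, 10, 11, 15, 16}
|A + B| = 8

A + B = {1, 2, 6, 7, 10, 11, 15, 16}


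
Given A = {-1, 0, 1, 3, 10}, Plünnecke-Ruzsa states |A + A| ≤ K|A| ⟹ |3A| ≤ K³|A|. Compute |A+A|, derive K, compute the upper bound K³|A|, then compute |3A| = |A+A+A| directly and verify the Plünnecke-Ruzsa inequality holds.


|A| = 5.
Step 1: Compute A + A by enumerating all 25 pairs.
A + A = {-2, -1, 0, 1, 2, 3, 4, 6, 9, 10, 11, 13, 20}, so |A + A| = 13.
Step 2: Doubling constant K = |A + A|/|A| = 13/5 = 13/5 ≈ 2.6000.
Step 3: Plünnecke-Ruzsa gives |3A| ≤ K³·|A| = (2.6000)³ · 5 ≈ 87.8800.
Step 4: Compute 3A = A + A + A directly by enumerating all triples (a,b,c) ∈ A³; |3A| = 24.
Step 5: Check 24 ≤ 87.8800? Yes ✓.

K = 13/5, Plünnecke-Ruzsa bound K³|A| ≈ 87.8800, |3A| = 24, inequality holds.


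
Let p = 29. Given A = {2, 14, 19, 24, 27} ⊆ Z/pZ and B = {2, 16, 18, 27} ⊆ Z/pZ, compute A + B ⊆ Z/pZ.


Work in Z/29Z: reduce every sum a + b modulo 29.
Enumerate all 20 pairs:
a = 2: 2+2=4, 2+16=18, 2+18=20, 2+27=0
a = 14: 14+2=16, 14+16=1, 14+18=3, 14+27=12
a = 19: 19+2=21, 19+16=6, 19+18=8, 19+27=17
a = 24: 24+2=26, 24+16=11, 24+18=13, 24+27=22
a = 27: 27+2=0, 27+16=14, 27+18=16, 27+27=25
Distinct residues collected: {0, 1, 3, 4, 6, 8, 11, 12, 13, 14, 16, 17, 18, 20, 21, 22, 25, 26}
|A + B| = 18 (out of 29 total residues).

A + B = {0, 1, 3, 4, 6, 8, 11, 12, 13, 14, 16, 17, 18, 20, 21, 22, 25, 26}


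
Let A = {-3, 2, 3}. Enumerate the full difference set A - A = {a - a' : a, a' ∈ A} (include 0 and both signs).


A - A = {a - a' : a, a' ∈ A}.
Compute a - a' for each ordered pair (a, a'):
a = -3: -3--3=0, -3-2=-5, -3-3=-6
a = 2: 2--3=5, 2-2=0, 2-3=-1
a = 3: 3--3=6, 3-2=1, 3-3=0
Collecting distinct values (and noting 0 appears from a-a):
A - A = {-6, -5, -1, 0, 1, 5, 6}
|A - A| = 7

A - A = {-6, -5, -1, 0, 1, 5, 6}


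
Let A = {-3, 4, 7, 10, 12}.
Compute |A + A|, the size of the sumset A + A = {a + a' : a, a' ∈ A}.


A + A = {a + a' : a, a' ∈ A}; |A| = 5.
General bounds: 2|A| - 1 ≤ |A + A| ≤ |A|(|A|+1)/2, i.e. 9 ≤ |A + A| ≤ 15.
Lower bound 2|A|-1 is attained iff A is an arithmetic progression.
Enumerate sums a + a' for a ≤ a' (symmetric, so this suffices):
a = -3: -3+-3=-6, -3+4=1, -3+7=4, -3+10=7, -3+12=9
a = 4: 4+4=8, 4+7=11, 4+10=14, 4+12=16
a = 7: 7+7=14, 7+10=17, 7+12=19
a = 10: 10+10=20, 10+12=22
a = 12: 12+12=24
Distinct sums: {-6, 1, 4, 7, 8, 9, 11, 14, 16, 17, 19, 20, 22, 24}
|A + A| = 14

|A + A| = 14


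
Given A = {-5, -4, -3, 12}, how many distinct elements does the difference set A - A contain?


A - A = {a - a' : a, a' ∈ A}; |A| = 4.
Bounds: 2|A|-1 ≤ |A - A| ≤ |A|² - |A| + 1, i.e. 7 ≤ |A - A| ≤ 13.
Note: 0 ∈ A - A always (from a - a). The set is symmetric: if d ∈ A - A then -d ∈ A - A.
Enumerate nonzero differences d = a - a' with a > a' (then include -d):
Positive differences: {1, 2, 15, 16, 17}
Full difference set: {0} ∪ (positive diffs) ∪ (negative diffs).
|A - A| = 1 + 2·5 = 11 (matches direct enumeration: 11).

|A - A| = 11


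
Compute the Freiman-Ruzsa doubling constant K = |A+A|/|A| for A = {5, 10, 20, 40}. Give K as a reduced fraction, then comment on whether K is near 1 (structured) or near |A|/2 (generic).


|A| = 4.
Compute A + A by enumerating all 16 pairs.
A + A = {10, 15, 20, 25, 30, 40, 45, 50, 60, 80}, so |A + A| = 10.
K = |A + A| / |A| = 10/4 = 5/2 ≈ 2.5000.
Reference: AP of size 4 gives K = 7/4 ≈ 1.7500; a fully generic set of size 4 gives K ≈ 2.5000.

|A| = 4, |A + A| = 10, K = 10/4 = 5/2.


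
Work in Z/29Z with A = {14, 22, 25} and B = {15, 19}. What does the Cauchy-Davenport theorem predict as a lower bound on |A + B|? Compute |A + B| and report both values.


Cauchy-Davenport: |A + B| ≥ min(p, |A| + |B| - 1) for A, B nonempty in Z/pZ.
|A| = 3, |B| = 2, p = 29.
CD lower bound = min(29, 3 + 2 - 1) = min(29, 4) = 4.
Compute A + B mod 29 directly:
a = 14: 14+15=0, 14+19=4
a = 22: 22+15=8, 22+19=12
a = 25: 25+15=11, 25+19=15
A + B = {0, 4, 8, 11, 12, 15}, so |A + B| = 6.
Verify: 6 ≥ 4? Yes ✓.

CD lower bound = 4, actual |A + B| = 6.


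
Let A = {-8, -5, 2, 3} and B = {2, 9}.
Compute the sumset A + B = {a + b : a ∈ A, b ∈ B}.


A + B = {a + b : a ∈ A, b ∈ B}.
Enumerate all |A|·|B| = 4·2 = 8 pairs (a, b) and collect distinct sums.
a = -8: -8+2=-6, -8+9=1
a = -5: -5+2=-3, -5+9=4
a = 2: 2+2=4, 2+9=11
a = 3: 3+2=5, 3+9=12
Collecting distinct sums: A + B = {-6, -3, 1, 4, 5, 11, 12}
|A + B| = 7

A + B = {-6, -3, 1, 4, 5, 11, 12}


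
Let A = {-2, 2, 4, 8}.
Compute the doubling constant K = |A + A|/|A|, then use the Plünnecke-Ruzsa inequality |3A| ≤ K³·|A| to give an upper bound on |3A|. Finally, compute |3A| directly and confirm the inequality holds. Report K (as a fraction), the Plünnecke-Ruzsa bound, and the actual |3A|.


|A| = 4.
Step 1: Compute A + A by enumerating all 16 pairs.
A + A = {-4, 0, 2, 4, 6, 8, 10, 12, 16}, so |A + A| = 9.
Step 2: Doubling constant K = |A + A|/|A| = 9/4 = 9/4 ≈ 2.2500.
Step 3: Plünnecke-Ruzsa gives |3A| ≤ K³·|A| = (2.2500)³ · 4 ≈ 45.5625.
Step 4: Compute 3A = A + A + A directly by enumerating all triples (a,b,c) ∈ A³; |3A| = 14.
Step 5: Check 14 ≤ 45.5625? Yes ✓.

K = 9/4, Plünnecke-Ruzsa bound K³|A| ≈ 45.5625, |3A| = 14, inequality holds.


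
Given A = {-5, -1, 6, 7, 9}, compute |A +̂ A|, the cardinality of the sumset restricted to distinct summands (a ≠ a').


Restricted sumset: A +̂ A = {a + a' : a ∈ A, a' ∈ A, a ≠ a'}.
Equivalently, take A + A and drop any sum 2a that is achievable ONLY as a + a for a ∈ A (i.e. sums representable only with equal summands).
Enumerate pairs (a, a') with a < a' (symmetric, so each unordered pair gives one sum; this covers all a ≠ a'):
  -5 + -1 = -6
  -5 + 6 = 1
  -5 + 7 = 2
  -5 + 9 = 4
  -1 + 6 = 5
  -1 + 7 = 6
  -1 + 9 = 8
  6 + 7 = 13
  6 + 9 = 15
  7 + 9 = 16
Collected distinct sums: {-6, 1, 2, 4, 5, 6, 8, 13, 15, 16}
|A +̂ A| = 10
(Reference bound: |A +̂ A| ≥ 2|A| - 3 for |A| ≥ 2, with |A| = 5 giving ≥ 7.)

|A +̂ A| = 10


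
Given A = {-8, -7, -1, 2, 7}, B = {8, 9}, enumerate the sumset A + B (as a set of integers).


A + B = {a + b : a ∈ A, b ∈ B}.
Enumerate all |A|·|B| = 5·2 = 10 pairs (a, b) and collect distinct sums.
a = -8: -8+8=0, -8+9=1
a = -7: -7+8=1, -7+9=2
a = -1: -1+8=7, -1+9=8
a = 2: 2+8=10, 2+9=11
a = 7: 7+8=15, 7+9=16
Collecting distinct sums: A + B = {0, 1, 2, 7, 8, 10, 11, 15, 16}
|A + B| = 9

A + B = {0, 1, 2, 7, 8, 10, 11, 15, 16}


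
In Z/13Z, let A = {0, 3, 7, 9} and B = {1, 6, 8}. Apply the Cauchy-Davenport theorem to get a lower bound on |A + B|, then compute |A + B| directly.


Cauchy-Davenport: |A + B| ≥ min(p, |A| + |B| - 1) for A, B nonempty in Z/pZ.
|A| = 4, |B| = 3, p = 13.
CD lower bound = min(13, 4 + 3 - 1) = min(13, 6) = 6.
Compute A + B mod 13 directly:
a = 0: 0+1=1, 0+6=6, 0+8=8
a = 3: 3+1=4, 3+6=9, 3+8=11
a = 7: 7+1=8, 7+6=0, 7+8=2
a = 9: 9+1=10, 9+6=2, 9+8=4
A + B = {0, 1, 2, 4, 6, 8, 9, 10, 11}, so |A + B| = 9.
Verify: 9 ≥ 6? Yes ✓.

CD lower bound = 6, actual |A + B| = 9.


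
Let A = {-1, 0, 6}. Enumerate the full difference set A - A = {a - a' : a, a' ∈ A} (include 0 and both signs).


A - A = {a - a' : a, a' ∈ A}.
Compute a - a' for each ordered pair (a, a'):
a = -1: -1--1=0, -1-0=-1, -1-6=-7
a = 0: 0--1=1, 0-0=0, 0-6=-6
a = 6: 6--1=7, 6-0=6, 6-6=0
Collecting distinct values (and noting 0 appears from a-a):
A - A = {-7, -6, -1, 0, 1, 6, 7}
|A - A| = 7

A - A = {-7, -6, -1, 0, 1, 6, 7}


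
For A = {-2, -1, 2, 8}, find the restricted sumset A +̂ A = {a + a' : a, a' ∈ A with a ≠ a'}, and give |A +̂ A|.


Restricted sumset: A +̂ A = {a + a' : a ∈ A, a' ∈ A, a ≠ a'}.
Equivalently, take A + A and drop any sum 2a that is achievable ONLY as a + a for a ∈ A (i.e. sums representable only with equal summands).
Enumerate pairs (a, a') with a < a' (symmetric, so each unordered pair gives one sum; this covers all a ≠ a'):
  -2 + -1 = -3
  -2 + 2 = 0
  -2 + 8 = 6
  -1 + 2 = 1
  -1 + 8 = 7
  2 + 8 = 10
Collected distinct sums: {-3, 0, 1, 6, 7, 10}
|A +̂ A| = 6
(Reference bound: |A +̂ A| ≥ 2|A| - 3 for |A| ≥ 2, with |A| = 4 giving ≥ 5.)

|A +̂ A| = 6


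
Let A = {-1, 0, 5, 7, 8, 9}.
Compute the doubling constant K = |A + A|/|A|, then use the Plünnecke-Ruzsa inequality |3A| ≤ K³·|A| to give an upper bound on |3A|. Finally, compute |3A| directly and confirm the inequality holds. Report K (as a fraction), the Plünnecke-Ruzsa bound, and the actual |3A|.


|A| = 6.
Step 1: Compute A + A by enumerating all 36 pairs.
A + A = {-2, -1, 0, 4, 5, 6, 7, 8, 9, 10, 12, 13, 14, 15, 16, 17, 18}, so |A + A| = 17.
Step 2: Doubling constant K = |A + A|/|A| = 17/6 = 17/6 ≈ 2.8333.
Step 3: Plünnecke-Ruzsa gives |3A| ≤ K³·|A| = (2.8333)³ · 6 ≈ 136.4722.
Step 4: Compute 3A = A + A + A directly by enumerating all triples (a,b,c) ∈ A³; |3A| = 29.
Step 5: Check 29 ≤ 136.4722? Yes ✓.

K = 17/6, Plünnecke-Ruzsa bound K³|A| ≈ 136.4722, |3A| = 29, inequality holds.


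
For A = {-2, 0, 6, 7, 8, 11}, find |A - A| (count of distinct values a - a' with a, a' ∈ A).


A - A = {a - a' : a, a' ∈ A}; |A| = 6.
Bounds: 2|A|-1 ≤ |A - A| ≤ |A|² - |A| + 1, i.e. 11 ≤ |A - A| ≤ 31.
Note: 0 ∈ A - A always (from a - a). The set is symmetric: if d ∈ A - A then -d ∈ A - A.
Enumerate nonzero differences d = a - a' with a > a' (then include -d):
Positive differences: {1, 2, 3, 4, 5, 6, 7, 8, 9, 10, 11, 13}
Full difference set: {0} ∪ (positive diffs) ∪ (negative diffs).
|A - A| = 1 + 2·12 = 25 (matches direct enumeration: 25).

|A - A| = 25


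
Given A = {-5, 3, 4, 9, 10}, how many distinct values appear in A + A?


A + A = {a + a' : a, a' ∈ A}; |A| = 5.
General bounds: 2|A| - 1 ≤ |A + A| ≤ |A|(|A|+1)/2, i.e. 9 ≤ |A + A| ≤ 15.
Lower bound 2|A|-1 is attained iff A is an arithmetic progression.
Enumerate sums a + a' for a ≤ a' (symmetric, so this suffices):
a = -5: -5+-5=-10, -5+3=-2, -5+4=-1, -5+9=4, -5+10=5
a = 3: 3+3=6, 3+4=7, 3+9=12, 3+10=13
a = 4: 4+4=8, 4+9=13, 4+10=14
a = 9: 9+9=18, 9+10=19
a = 10: 10+10=20
Distinct sums: {-10, -2, -1, 4, 5, 6, 7, 8, 12, 13, 14, 18, 19, 20}
|A + A| = 14

|A + A| = 14


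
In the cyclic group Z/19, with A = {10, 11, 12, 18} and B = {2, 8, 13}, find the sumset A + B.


Work in Z/19Z: reduce every sum a + b modulo 19.
Enumerate all 12 pairs:
a = 10: 10+2=12, 10+8=18, 10+13=4
a = 11: 11+2=13, 11+8=0, 11+13=5
a = 12: 12+2=14, 12+8=1, 12+13=6
a = 18: 18+2=1, 18+8=7, 18+13=12
Distinct residues collected: {0, 1, 4, 5, 6, 7, 12, 13, 14, 18}
|A + B| = 10 (out of 19 total residues).

A + B = {0, 1, 4, 5, 6, 7, 12, 13, 14, 18}


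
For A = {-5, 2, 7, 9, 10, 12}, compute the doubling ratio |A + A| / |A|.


|A| = 6.
Compute A + A by enumerating all 36 pairs.
A + A = {-10, -3, 2, 4, 5, 7, 9, 11, 12, 14, 16, 17, 18, 19, 20, 21, 22, 24}, so |A + A| = 18.
K = |A + A| / |A| = 18/6 = 3/1 ≈ 3.0000.
Reference: AP of size 6 gives K = 11/6 ≈ 1.8333; a fully generic set of size 6 gives K ≈ 3.5000.

|A| = 6, |A + A| = 18, K = 18/6 = 3/1.


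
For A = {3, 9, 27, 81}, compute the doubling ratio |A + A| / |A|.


|A| = 4.
Compute A + A by enumerating all 16 pairs.
A + A = {6, 12, 18, 30, 36, 54, 84, 90, 108, 162}, so |A + A| = 10.
K = |A + A| / |A| = 10/4 = 5/2 ≈ 2.5000.
Reference: AP of size 4 gives K = 7/4 ≈ 1.7500; a fully generic set of size 4 gives K ≈ 2.5000.

|A| = 4, |A + A| = 10, K = 10/4 = 5/2.


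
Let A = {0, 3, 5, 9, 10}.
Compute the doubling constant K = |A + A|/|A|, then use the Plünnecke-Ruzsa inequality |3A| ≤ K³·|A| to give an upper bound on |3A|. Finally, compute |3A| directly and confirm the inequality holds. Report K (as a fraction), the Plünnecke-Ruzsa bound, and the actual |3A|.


|A| = 5.
Step 1: Compute A + A by enumerating all 25 pairs.
A + A = {0, 3, 5, 6, 8, 9, 10, 12, 13, 14, 15, 18, 19, 20}, so |A + A| = 14.
Step 2: Doubling constant K = |A + A|/|A| = 14/5 = 14/5 ≈ 2.8000.
Step 3: Plünnecke-Ruzsa gives |3A| ≤ K³·|A| = (2.8000)³ · 5 ≈ 109.7600.
Step 4: Compute 3A = A + A + A directly by enumerating all triples (a,b,c) ∈ A³; |3A| = 26.
Step 5: Check 26 ≤ 109.7600? Yes ✓.

K = 14/5, Plünnecke-Ruzsa bound K³|A| ≈ 109.7600, |3A| = 26, inequality holds.


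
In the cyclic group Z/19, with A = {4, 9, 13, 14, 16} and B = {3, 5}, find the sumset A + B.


Work in Z/19Z: reduce every sum a + b modulo 19.
Enumerate all 10 pairs:
a = 4: 4+3=7, 4+5=9
a = 9: 9+3=12, 9+5=14
a = 13: 13+3=16, 13+5=18
a = 14: 14+3=17, 14+5=0
a = 16: 16+3=0, 16+5=2
Distinct residues collected: {0, 2, 7, 9, 12, 14, 16, 17, 18}
|A + B| = 9 (out of 19 total residues).

A + B = {0, 2, 7, 9, 12, 14, 16, 17, 18}


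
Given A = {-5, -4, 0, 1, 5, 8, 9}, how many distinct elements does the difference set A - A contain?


A - A = {a - a' : a, a' ∈ A}; |A| = 7.
Bounds: 2|A|-1 ≤ |A - A| ≤ |A|² - |A| + 1, i.e. 13 ≤ |A - A| ≤ 43.
Note: 0 ∈ A - A always (from a - a). The set is symmetric: if d ∈ A - A then -d ∈ A - A.
Enumerate nonzero differences d = a - a' with a > a' (then include -d):
Positive differences: {1, 3, 4, 5, 6, 7, 8, 9, 10, 12, 13, 14}
Full difference set: {0} ∪ (positive diffs) ∪ (negative diffs).
|A - A| = 1 + 2·12 = 25 (matches direct enumeration: 25).

|A - A| = 25


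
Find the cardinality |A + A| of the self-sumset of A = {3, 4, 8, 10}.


A + A = {a + a' : a, a' ∈ A}; |A| = 4.
General bounds: 2|A| - 1 ≤ |A + A| ≤ |A|(|A|+1)/2, i.e. 7 ≤ |A + A| ≤ 10.
Lower bound 2|A|-1 is attained iff A is an arithmetic progression.
Enumerate sums a + a' for a ≤ a' (symmetric, so this suffices):
a = 3: 3+3=6, 3+4=7, 3+8=11, 3+10=13
a = 4: 4+4=8, 4+8=12, 4+10=14
a = 8: 8+8=16, 8+10=18
a = 10: 10+10=20
Distinct sums: {6, 7, 8, 11, 12, 13, 14, 16, 18, 20}
|A + A| = 10

|A + A| = 10


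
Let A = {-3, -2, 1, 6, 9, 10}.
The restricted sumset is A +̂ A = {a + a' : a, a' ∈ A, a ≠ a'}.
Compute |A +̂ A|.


Restricted sumset: A +̂ A = {a + a' : a ∈ A, a' ∈ A, a ≠ a'}.
Equivalently, take A + A and drop any sum 2a that is achievable ONLY as a + a for a ∈ A (i.e. sums representable only with equal summands).
Enumerate pairs (a, a') with a < a' (symmetric, so each unordered pair gives one sum; this covers all a ≠ a'):
  -3 + -2 = -5
  -3 + 1 = -2
  -3 + 6 = 3
  -3 + 9 = 6
  -3 + 10 = 7
  -2 + 1 = -1
  -2 + 6 = 4
  -2 + 9 = 7
  -2 + 10 = 8
  1 + 6 = 7
  1 + 9 = 10
  1 + 10 = 11
  6 + 9 = 15
  6 + 10 = 16
  9 + 10 = 19
Collected distinct sums: {-5, -2, -1, 3, 4, 6, 7, 8, 10, 11, 15, 16, 19}
|A +̂ A| = 13
(Reference bound: |A +̂ A| ≥ 2|A| - 3 for |A| ≥ 2, with |A| = 6 giving ≥ 9.)

|A +̂ A| = 13


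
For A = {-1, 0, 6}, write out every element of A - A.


A - A = {a - a' : a, a' ∈ A}.
Compute a - a' for each ordered pair (a, a'):
a = -1: -1--1=0, -1-0=-1, -1-6=-7
a = 0: 0--1=1, 0-0=0, 0-6=-6
a = 6: 6--1=7, 6-0=6, 6-6=0
Collecting distinct values (and noting 0 appears from a-a):
A - A = {-7, -6, -1, 0, 1, 6, 7}
|A - A| = 7

A - A = {-7, -6, -1, 0, 1, 6, 7}


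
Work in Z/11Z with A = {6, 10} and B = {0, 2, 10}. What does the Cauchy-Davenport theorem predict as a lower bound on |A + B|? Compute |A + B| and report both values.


Cauchy-Davenport: |A + B| ≥ min(p, |A| + |B| - 1) for A, B nonempty in Z/pZ.
|A| = 2, |B| = 3, p = 11.
CD lower bound = min(11, 2 + 3 - 1) = min(11, 4) = 4.
Compute A + B mod 11 directly:
a = 6: 6+0=6, 6+2=8, 6+10=5
a = 10: 10+0=10, 10+2=1, 10+10=9
A + B = {1, 5, 6, 8, 9, 10}, so |A + B| = 6.
Verify: 6 ≥ 4? Yes ✓.

CD lower bound = 4, actual |A + B| = 6.


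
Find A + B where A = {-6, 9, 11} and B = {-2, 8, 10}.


A + B = {a + b : a ∈ A, b ∈ B}.
Enumerate all |A|·|B| = 3·3 = 9 pairs (a, b) and collect distinct sums.
a = -6: -6+-2=-8, -6+8=2, -6+10=4
a = 9: 9+-2=7, 9+8=17, 9+10=19
a = 11: 11+-2=9, 11+8=19, 11+10=21
Collecting distinct sums: A + B = {-8, 2, 4, 7, 9, 17, 19, 21}
|A + B| = 8

A + B = {-8, 2, 4, 7, 9, 17, 19, 21}


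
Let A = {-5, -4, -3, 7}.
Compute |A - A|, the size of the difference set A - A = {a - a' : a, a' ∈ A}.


A - A = {a - a' : a, a' ∈ A}; |A| = 4.
Bounds: 2|A|-1 ≤ |A - A| ≤ |A|² - |A| + 1, i.e. 7 ≤ |A - A| ≤ 13.
Note: 0 ∈ A - A always (from a - a). The set is symmetric: if d ∈ A - A then -d ∈ A - A.
Enumerate nonzero differences d = a - a' with a > a' (then include -d):
Positive differences: {1, 2, 10, 11, 12}
Full difference set: {0} ∪ (positive diffs) ∪ (negative diffs).
|A - A| = 1 + 2·5 = 11 (matches direct enumeration: 11).

|A - A| = 11


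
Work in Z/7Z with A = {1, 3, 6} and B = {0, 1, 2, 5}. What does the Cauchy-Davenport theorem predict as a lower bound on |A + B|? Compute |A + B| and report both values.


Cauchy-Davenport: |A + B| ≥ min(p, |A| + |B| - 1) for A, B nonempty in Z/pZ.
|A| = 3, |B| = 4, p = 7.
CD lower bound = min(7, 3 + 4 - 1) = min(7, 6) = 6.
Compute A + B mod 7 directly:
a = 1: 1+0=1, 1+1=2, 1+2=3, 1+5=6
a = 3: 3+0=3, 3+1=4, 3+2=5, 3+5=1
a = 6: 6+0=6, 6+1=0, 6+2=1, 6+5=4
A + B = {0, 1, 2, 3, 4, 5, 6}, so |A + B| = 7.
Verify: 7 ≥ 6? Yes ✓.

CD lower bound = 6, actual |A + B| = 7.


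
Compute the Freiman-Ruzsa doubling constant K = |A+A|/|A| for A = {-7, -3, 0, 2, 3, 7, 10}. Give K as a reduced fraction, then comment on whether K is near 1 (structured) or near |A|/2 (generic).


|A| = 7.
Compute A + A by enumerating all 49 pairs.
A + A = {-14, -10, -7, -6, -5, -4, -3, -1, 0, 2, 3, 4, 5, 6, 7, 9, 10, 12, 13, 14, 17, 20}, so |A + A| = 22.
K = |A + A| / |A| = 22/7 (already in lowest terms) ≈ 3.1429.
Reference: AP of size 7 gives K = 13/7 ≈ 1.8571; a fully generic set of size 7 gives K ≈ 4.0000.

|A| = 7, |A + A| = 22, K = 22/7.


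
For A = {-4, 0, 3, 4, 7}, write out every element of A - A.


A - A = {a - a' : a, a' ∈ A}.
Compute a - a' for each ordered pair (a, a'):
a = -4: -4--4=0, -4-0=-4, -4-3=-7, -4-4=-8, -4-7=-11
a = 0: 0--4=4, 0-0=0, 0-3=-3, 0-4=-4, 0-7=-7
a = 3: 3--4=7, 3-0=3, 3-3=0, 3-4=-1, 3-7=-4
a = 4: 4--4=8, 4-0=4, 4-3=1, 4-4=0, 4-7=-3
a = 7: 7--4=11, 7-0=7, 7-3=4, 7-4=3, 7-7=0
Collecting distinct values (and noting 0 appears from a-a):
A - A = {-11, -8, -7, -4, -3, -1, 0, 1, 3, 4, 7, 8, 11}
|A - A| = 13

A - A = {-11, -8, -7, -4, -3, -1, 0, 1, 3, 4, 7, 8, 11}


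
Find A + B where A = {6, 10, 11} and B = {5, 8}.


A + B = {a + b : a ∈ A, b ∈ B}.
Enumerate all |A|·|B| = 3·2 = 6 pairs (a, b) and collect distinct sums.
a = 6: 6+5=11, 6+8=14
a = 10: 10+5=15, 10+8=18
a = 11: 11+5=16, 11+8=19
Collecting distinct sums: A + B = {11, 14, 15, 16, 18, 19}
|A + B| = 6

A + B = {11, 14, 15, 16, 18, 19}


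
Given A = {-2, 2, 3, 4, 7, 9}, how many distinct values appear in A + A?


A + A = {a + a' : a, a' ∈ A}; |A| = 6.
General bounds: 2|A| - 1 ≤ |A + A| ≤ |A|(|A|+1)/2, i.e. 11 ≤ |A + A| ≤ 21.
Lower bound 2|A|-1 is attained iff A is an arithmetic progression.
Enumerate sums a + a' for a ≤ a' (symmetric, so this suffices):
a = -2: -2+-2=-4, -2+2=0, -2+3=1, -2+4=2, -2+7=5, -2+9=7
a = 2: 2+2=4, 2+3=5, 2+4=6, 2+7=9, 2+9=11
a = 3: 3+3=6, 3+4=7, 3+7=10, 3+9=12
a = 4: 4+4=8, 4+7=11, 4+9=13
a = 7: 7+7=14, 7+9=16
a = 9: 9+9=18
Distinct sums: {-4, 0, 1, 2, 4, 5, 6, 7, 8, 9, 10, 11, 12, 13, 14, 16, 18}
|A + A| = 17

|A + A| = 17


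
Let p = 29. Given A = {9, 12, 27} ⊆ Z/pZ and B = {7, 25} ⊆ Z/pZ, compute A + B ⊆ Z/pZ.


Work in Z/29Z: reduce every sum a + b modulo 29.
Enumerate all 6 pairs:
a = 9: 9+7=16, 9+25=5
a = 12: 12+7=19, 12+25=8
a = 27: 27+7=5, 27+25=23
Distinct residues collected: {5, 8, 16, 19, 23}
|A + B| = 5 (out of 29 total residues).

A + B = {5, 8, 16, 19, 23}


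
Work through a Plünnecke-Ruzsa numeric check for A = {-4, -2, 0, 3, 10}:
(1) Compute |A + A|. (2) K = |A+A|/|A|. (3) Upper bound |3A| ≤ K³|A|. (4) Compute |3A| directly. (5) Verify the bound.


|A| = 5.
Step 1: Compute A + A by enumerating all 25 pairs.
A + A = {-8, -6, -4, -2, -1, 0, 1, 3, 6, 8, 10, 13, 20}, so |A + A| = 13.
Step 2: Doubling constant K = |A + A|/|A| = 13/5 = 13/5 ≈ 2.6000.
Step 3: Plünnecke-Ruzsa gives |3A| ≤ K³·|A| = (2.6000)³ · 5 ≈ 87.8800.
Step 4: Compute 3A = A + A + A directly by enumerating all triples (a,b,c) ∈ A³; |3A| = 25.
Step 5: Check 25 ≤ 87.8800? Yes ✓.

K = 13/5, Plünnecke-Ruzsa bound K³|A| ≈ 87.8800, |3A| = 25, inequality holds.


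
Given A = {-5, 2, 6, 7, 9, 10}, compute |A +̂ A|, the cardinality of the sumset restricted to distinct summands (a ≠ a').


Restricted sumset: A +̂ A = {a + a' : a ∈ A, a' ∈ A, a ≠ a'}.
Equivalently, take A + A and drop any sum 2a that is achievable ONLY as a + a for a ∈ A (i.e. sums representable only with equal summands).
Enumerate pairs (a, a') with a < a' (symmetric, so each unordered pair gives one sum; this covers all a ≠ a'):
  -5 + 2 = -3
  -5 + 6 = 1
  -5 + 7 = 2
  -5 + 9 = 4
  -5 + 10 = 5
  2 + 6 = 8
  2 + 7 = 9
  2 + 9 = 11
  2 + 10 = 12
  6 + 7 = 13
  6 + 9 = 15
  6 + 10 = 16
  7 + 9 = 16
  7 + 10 = 17
  9 + 10 = 19
Collected distinct sums: {-3, 1, 2, 4, 5, 8, 9, 11, 12, 13, 15, 16, 17, 19}
|A +̂ A| = 14
(Reference bound: |A +̂ A| ≥ 2|A| - 3 for |A| ≥ 2, with |A| = 6 giving ≥ 9.)

|A +̂ A| = 14


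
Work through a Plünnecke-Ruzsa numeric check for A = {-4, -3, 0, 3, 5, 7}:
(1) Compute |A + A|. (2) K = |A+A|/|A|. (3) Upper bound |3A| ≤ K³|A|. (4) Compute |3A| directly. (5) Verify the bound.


|A| = 6.
Step 1: Compute A + A by enumerating all 36 pairs.
A + A = {-8, -7, -6, -4, -3, -1, 0, 1, 2, 3, 4, 5, 6, 7, 8, 10, 12, 14}, so |A + A| = 18.
Step 2: Doubling constant K = |A + A|/|A| = 18/6 = 18/6 ≈ 3.0000.
Step 3: Plünnecke-Ruzsa gives |3A| ≤ K³·|A| = (3.0000)³ · 6 ≈ 162.0000.
Step 4: Compute 3A = A + A + A directly by enumerating all triples (a,b,c) ∈ A³; |3A| = 31.
Step 5: Check 31 ≤ 162.0000? Yes ✓.

K = 18/6, Plünnecke-Ruzsa bound K³|A| ≈ 162.0000, |3A| = 31, inequality holds.


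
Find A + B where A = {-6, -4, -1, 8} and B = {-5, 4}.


A + B = {a + b : a ∈ A, b ∈ B}.
Enumerate all |A|·|B| = 4·2 = 8 pairs (a, b) and collect distinct sums.
a = -6: -6+-5=-11, -6+4=-2
a = -4: -4+-5=-9, -4+4=0
a = -1: -1+-5=-6, -1+4=3
a = 8: 8+-5=3, 8+4=12
Collecting distinct sums: A + B = {-11, -9, -6, -2, 0, 3, 12}
|A + B| = 7

A + B = {-11, -9, -6, -2, 0, 3, 12}


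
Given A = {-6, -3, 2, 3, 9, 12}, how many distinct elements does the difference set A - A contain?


A - A = {a - a' : a, a' ∈ A}; |A| = 6.
Bounds: 2|A|-1 ≤ |A - A| ≤ |A|² - |A| + 1, i.e. 11 ≤ |A - A| ≤ 31.
Note: 0 ∈ A - A always (from a - a). The set is symmetric: if d ∈ A - A then -d ∈ A - A.
Enumerate nonzero differences d = a - a' with a > a' (then include -d):
Positive differences: {1, 3, 5, 6, 7, 8, 9, 10, 12, 15, 18}
Full difference set: {0} ∪ (positive diffs) ∪ (negative diffs).
|A - A| = 1 + 2·11 = 23 (matches direct enumeration: 23).

|A - A| = 23


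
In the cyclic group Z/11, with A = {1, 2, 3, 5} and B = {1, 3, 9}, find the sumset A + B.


Work in Z/11Z: reduce every sum a + b modulo 11.
Enumerate all 12 pairs:
a = 1: 1+1=2, 1+3=4, 1+9=10
a = 2: 2+1=3, 2+3=5, 2+9=0
a = 3: 3+1=4, 3+3=6, 3+9=1
a = 5: 5+1=6, 5+3=8, 5+9=3
Distinct residues collected: {0, 1, 2, 3, 4, 5, 6, 8, 10}
|A + B| = 9 (out of 11 total residues).

A + B = {0, 1, 2, 3, 4, 5, 6, 8, 10}


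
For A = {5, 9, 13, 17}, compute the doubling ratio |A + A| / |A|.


|A| = 4.
Compute A + A by enumerating all 16 pairs.
A + A = {10, 14, 18, 22, 26, 30, 34}, so |A + A| = 7.
K = |A + A| / |A| = 7/4 (already in lowest terms) ≈ 1.7500.
Reference: AP of size 4 gives K = 7/4 ≈ 1.7500; a fully generic set of size 4 gives K ≈ 2.5000.

|A| = 4, |A + A| = 7, K = 7/4.


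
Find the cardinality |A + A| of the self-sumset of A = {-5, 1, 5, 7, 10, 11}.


A + A = {a + a' : a, a' ∈ A}; |A| = 6.
General bounds: 2|A| - 1 ≤ |A + A| ≤ |A|(|A|+1)/2, i.e. 11 ≤ |A + A| ≤ 21.
Lower bound 2|A|-1 is attained iff A is an arithmetic progression.
Enumerate sums a + a' for a ≤ a' (symmetric, so this suffices):
a = -5: -5+-5=-10, -5+1=-4, -5+5=0, -5+7=2, -5+10=5, -5+11=6
a = 1: 1+1=2, 1+5=6, 1+7=8, 1+10=11, 1+11=12
a = 5: 5+5=10, 5+7=12, 5+10=15, 5+11=16
a = 7: 7+7=14, 7+10=17, 7+11=18
a = 10: 10+10=20, 10+11=21
a = 11: 11+11=22
Distinct sums: {-10, -4, 0, 2, 5, 6, 8, 10, 11, 12, 14, 15, 16, 17, 18, 20, 21, 22}
|A + A| = 18

|A + A| = 18


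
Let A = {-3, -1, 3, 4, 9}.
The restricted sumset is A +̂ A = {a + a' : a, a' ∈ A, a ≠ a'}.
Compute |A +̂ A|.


Restricted sumset: A +̂ A = {a + a' : a ∈ A, a' ∈ A, a ≠ a'}.
Equivalently, take A + A and drop any sum 2a that is achievable ONLY as a + a for a ∈ A (i.e. sums representable only with equal summands).
Enumerate pairs (a, a') with a < a' (symmetric, so each unordered pair gives one sum; this covers all a ≠ a'):
  -3 + -1 = -4
  -3 + 3 = 0
  -3 + 4 = 1
  -3 + 9 = 6
  -1 + 3 = 2
  -1 + 4 = 3
  -1 + 9 = 8
  3 + 4 = 7
  3 + 9 = 12
  4 + 9 = 13
Collected distinct sums: {-4, 0, 1, 2, 3, 6, 7, 8, 12, 13}
|A +̂ A| = 10
(Reference bound: |A +̂ A| ≥ 2|A| - 3 for |A| ≥ 2, with |A| = 5 giving ≥ 7.)

|A +̂ A| = 10


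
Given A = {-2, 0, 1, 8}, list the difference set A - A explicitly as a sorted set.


A - A = {a - a' : a, a' ∈ A}.
Compute a - a' for each ordered pair (a, a'):
a = -2: -2--2=0, -2-0=-2, -2-1=-3, -2-8=-10
a = 0: 0--2=2, 0-0=0, 0-1=-1, 0-8=-8
a = 1: 1--2=3, 1-0=1, 1-1=0, 1-8=-7
a = 8: 8--2=10, 8-0=8, 8-1=7, 8-8=0
Collecting distinct values (and noting 0 appears from a-a):
A - A = {-10, -8, -7, -3, -2, -1, 0, 1, 2, 3, 7, 8, 10}
|A - A| = 13

A - A = {-10, -8, -7, -3, -2, -1, 0, 1, 2, 3, 7, 8, 10}


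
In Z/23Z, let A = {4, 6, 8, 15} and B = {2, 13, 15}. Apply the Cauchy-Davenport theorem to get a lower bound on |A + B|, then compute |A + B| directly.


Cauchy-Davenport: |A + B| ≥ min(p, |A| + |B| - 1) for A, B nonempty in Z/pZ.
|A| = 4, |B| = 3, p = 23.
CD lower bound = min(23, 4 + 3 - 1) = min(23, 6) = 6.
Compute A + B mod 23 directly:
a = 4: 4+2=6, 4+13=17, 4+15=19
a = 6: 6+2=8, 6+13=19, 6+15=21
a = 8: 8+2=10, 8+13=21, 8+15=0
a = 15: 15+2=17, 15+13=5, 15+15=7
A + B = {0, 5, 6, 7, 8, 10, 17, 19, 21}, so |A + B| = 9.
Verify: 9 ≥ 6? Yes ✓.

CD lower bound = 6, actual |A + B| = 9.


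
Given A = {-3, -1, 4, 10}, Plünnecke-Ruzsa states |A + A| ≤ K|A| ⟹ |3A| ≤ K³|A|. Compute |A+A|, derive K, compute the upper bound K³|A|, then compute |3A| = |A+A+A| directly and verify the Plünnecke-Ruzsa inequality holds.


|A| = 4.
Step 1: Compute A + A by enumerating all 16 pairs.
A + A = {-6, -4, -2, 1, 3, 7, 8, 9, 14, 20}, so |A + A| = 10.
Step 2: Doubling constant K = |A + A|/|A| = 10/4 = 10/4 ≈ 2.5000.
Step 3: Plünnecke-Ruzsa gives |3A| ≤ K³·|A| = (2.5000)³ · 4 ≈ 62.5000.
Step 4: Compute 3A = A + A + A directly by enumerating all triples (a,b,c) ∈ A³; |3A| = 20.
Step 5: Check 20 ≤ 62.5000? Yes ✓.

K = 10/4, Plünnecke-Ruzsa bound K³|A| ≈ 62.5000, |3A| = 20, inequality holds.


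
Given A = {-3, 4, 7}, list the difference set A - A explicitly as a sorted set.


A - A = {a - a' : a, a' ∈ A}.
Compute a - a' for each ordered pair (a, a'):
a = -3: -3--3=0, -3-4=-7, -3-7=-10
a = 4: 4--3=7, 4-4=0, 4-7=-3
a = 7: 7--3=10, 7-4=3, 7-7=0
Collecting distinct values (and noting 0 appears from a-a):
A - A = {-10, -7, -3, 0, 3, 7, 10}
|A - A| = 7

A - A = {-10, -7, -3, 0, 3, 7, 10}


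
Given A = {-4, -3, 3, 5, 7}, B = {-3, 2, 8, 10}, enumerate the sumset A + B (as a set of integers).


A + B = {a + b : a ∈ A, b ∈ B}.
Enumerate all |A|·|B| = 5·4 = 20 pairs (a, b) and collect distinct sums.
a = -4: -4+-3=-7, -4+2=-2, -4+8=4, -4+10=6
a = -3: -3+-3=-6, -3+2=-1, -3+8=5, -3+10=7
a = 3: 3+-3=0, 3+2=5, 3+8=11, 3+10=13
a = 5: 5+-3=2, 5+2=7, 5+8=13, 5+10=15
a = 7: 7+-3=4, 7+2=9, 7+8=15, 7+10=17
Collecting distinct sums: A + B = {-7, -6, -2, -1, 0, 2, 4, 5, 6, 7, 9, 11, 13, 15, 17}
|A + B| = 15

A + B = {-7, -6, -2, -1, 0, 2, 4, 5, 6, 7, 9, 11, 13, 15, 17}


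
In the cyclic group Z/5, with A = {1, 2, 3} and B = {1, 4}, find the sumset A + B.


Work in Z/5Z: reduce every sum a + b modulo 5.
Enumerate all 6 pairs:
a = 1: 1+1=2, 1+4=0
a = 2: 2+1=3, 2+4=1
a = 3: 3+1=4, 3+4=2
Distinct residues collected: {0, 1, 2, 3, 4}
|A + B| = 5 (out of 5 total residues).

A + B = {0, 1, 2, 3, 4}


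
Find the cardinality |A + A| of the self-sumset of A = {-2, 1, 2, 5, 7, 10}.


A + A = {a + a' : a, a' ∈ A}; |A| = 6.
General bounds: 2|A| - 1 ≤ |A + A| ≤ |A|(|A|+1)/2, i.e. 11 ≤ |A + A| ≤ 21.
Lower bound 2|A|-1 is attained iff A is an arithmetic progression.
Enumerate sums a + a' for a ≤ a' (symmetric, so this suffices):
a = -2: -2+-2=-4, -2+1=-1, -2+2=0, -2+5=3, -2+7=5, -2+10=8
a = 1: 1+1=2, 1+2=3, 1+5=6, 1+7=8, 1+10=11
a = 2: 2+2=4, 2+5=7, 2+7=9, 2+10=12
a = 5: 5+5=10, 5+7=12, 5+10=15
a = 7: 7+7=14, 7+10=17
a = 10: 10+10=20
Distinct sums: {-4, -1, 0, 2, 3, 4, 5, 6, 7, 8, 9, 10, 11, 12, 14, 15, 17, 20}
|A + A| = 18

|A + A| = 18


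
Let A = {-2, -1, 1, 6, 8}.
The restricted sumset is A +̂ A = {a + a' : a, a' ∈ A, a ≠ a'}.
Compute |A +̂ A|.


Restricted sumset: A +̂ A = {a + a' : a ∈ A, a' ∈ A, a ≠ a'}.
Equivalently, take A + A and drop any sum 2a that is achievable ONLY as a + a for a ∈ A (i.e. sums representable only with equal summands).
Enumerate pairs (a, a') with a < a' (symmetric, so each unordered pair gives one sum; this covers all a ≠ a'):
  -2 + -1 = -3
  -2 + 1 = -1
  -2 + 6 = 4
  -2 + 8 = 6
  -1 + 1 = 0
  -1 + 6 = 5
  -1 + 8 = 7
  1 + 6 = 7
  1 + 8 = 9
  6 + 8 = 14
Collected distinct sums: {-3, -1, 0, 4, 5, 6, 7, 9, 14}
|A +̂ A| = 9
(Reference bound: |A +̂ A| ≥ 2|A| - 3 for |A| ≥ 2, with |A| = 5 giving ≥ 7.)

|A +̂ A| = 9
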